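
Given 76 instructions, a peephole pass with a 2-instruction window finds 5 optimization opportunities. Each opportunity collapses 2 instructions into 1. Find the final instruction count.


Each match removes 1 instructions.
Total removed = 5 * 1 = 5
Remaining = 76 - 5 = 71

71


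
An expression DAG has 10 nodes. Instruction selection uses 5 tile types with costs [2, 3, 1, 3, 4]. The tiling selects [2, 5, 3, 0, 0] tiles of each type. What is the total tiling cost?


Total cost = sum(count_i * cost_i)
= 2*2 + 5*3 + 3*1 + 0*3 + 0*4
= 22

22


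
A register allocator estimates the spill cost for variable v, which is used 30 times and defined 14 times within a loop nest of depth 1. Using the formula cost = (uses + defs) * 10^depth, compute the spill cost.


uses + defs = 30 + 14 = 44
10^1 = 10
Spill cost = 44 * 10 = 440

440


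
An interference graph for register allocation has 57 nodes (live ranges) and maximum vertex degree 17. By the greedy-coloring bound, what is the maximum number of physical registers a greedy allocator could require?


Greedy coloring never needs more than (max_degree + 1) colors: when coloring a vertex, at most max_degree neighbors are already colored.
Upper bound = 17 + 1 = 18

18


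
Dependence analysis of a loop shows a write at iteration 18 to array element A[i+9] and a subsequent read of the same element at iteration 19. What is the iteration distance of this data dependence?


Distance = read iteration - write iteration
= 19 - 18 = 1

1


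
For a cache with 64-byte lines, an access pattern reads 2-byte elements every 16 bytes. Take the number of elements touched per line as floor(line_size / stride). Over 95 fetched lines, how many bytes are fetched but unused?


Elements per line = floor(64 / 16) = 4
Bytes used per line = 4 * 2 = 8
Wasted per line = 64 - 8 = 56
Total wasted = 56 * 95 = 5320

5320


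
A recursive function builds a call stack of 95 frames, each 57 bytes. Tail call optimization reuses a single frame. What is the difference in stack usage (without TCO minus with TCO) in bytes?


Without TCO: 95 * 57 = 5415 bytes
With TCO: reuse 1 frame = 57 bytes
Savings = 5415 - 57 = 5358

5358


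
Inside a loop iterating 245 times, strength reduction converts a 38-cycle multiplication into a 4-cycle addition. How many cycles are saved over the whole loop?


Per-iteration saving = 38 - 4 = 34
Total saved = 245 * 34 = 8330

8330


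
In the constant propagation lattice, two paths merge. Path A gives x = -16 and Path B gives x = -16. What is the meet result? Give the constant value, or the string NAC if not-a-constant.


Meet operation: if both paths give the same constant, result is that constant; if they differ, result is NAC (not-a-constant).
Path A: -16, Path B: -16 -> equal
Result: constant -> -16

-16


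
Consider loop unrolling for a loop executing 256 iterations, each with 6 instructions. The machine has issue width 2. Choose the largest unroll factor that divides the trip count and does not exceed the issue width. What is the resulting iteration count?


Largest divisor of 256 <= 2 is 2
New iterations = 256 / 2 = 128

128


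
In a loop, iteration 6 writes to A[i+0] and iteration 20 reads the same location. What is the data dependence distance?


Distance = read iteration - write iteration
= 20 - 6 = 14

14


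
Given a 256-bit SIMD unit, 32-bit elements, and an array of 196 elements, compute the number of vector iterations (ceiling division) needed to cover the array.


Width = 256 / 32 = 8 elements per vector op
Iterations = ceil(196 / 8) = 25

25


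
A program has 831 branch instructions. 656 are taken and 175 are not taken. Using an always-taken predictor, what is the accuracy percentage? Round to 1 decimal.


Predictor: always-taken
Correct predictions = 656
Accuracy = 656 / 831 * 100 = 78.9%

78.9


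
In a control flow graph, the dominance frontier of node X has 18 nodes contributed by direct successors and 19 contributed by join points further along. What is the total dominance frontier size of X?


DF(X) = direct successor contributions + join point contributions
= 18 + 19 = 37

37


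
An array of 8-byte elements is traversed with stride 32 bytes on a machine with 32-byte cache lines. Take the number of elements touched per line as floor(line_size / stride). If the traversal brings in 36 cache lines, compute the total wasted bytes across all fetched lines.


Elements per line = floor(32 / 32) = 1
Bytes used per line = 1 * 8 = 8
Wasted per line = 32 - 8 = 24
Total wasted = 24 * 36 = 864

864


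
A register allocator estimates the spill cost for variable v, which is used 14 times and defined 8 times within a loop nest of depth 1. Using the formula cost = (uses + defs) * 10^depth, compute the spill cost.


uses + defs = 14 + 8 = 22
10^1 = 10
Spill cost = 22 * 10 = 220

220


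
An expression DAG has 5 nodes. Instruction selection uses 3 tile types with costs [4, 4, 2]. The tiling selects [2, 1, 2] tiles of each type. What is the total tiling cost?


Total cost = sum(count_i * cost_i)
= 2*4 + 1*4 + 2*2
= 16

16


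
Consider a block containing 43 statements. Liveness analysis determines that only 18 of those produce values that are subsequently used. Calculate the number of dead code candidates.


Dead code = total statements - live definitions
= 43 - 18 = 25

25


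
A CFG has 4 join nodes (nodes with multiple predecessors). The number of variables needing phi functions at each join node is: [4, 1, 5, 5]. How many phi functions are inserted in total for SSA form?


Total phi functions = sum of phi functions at each join node
= 4 + 1 + 5 + 5 = 15

15


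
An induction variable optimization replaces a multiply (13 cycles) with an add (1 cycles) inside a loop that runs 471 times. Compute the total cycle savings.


Per-iteration saving = 13 - 1 = 12
Total saved = 471 * 12 = 5652

5652


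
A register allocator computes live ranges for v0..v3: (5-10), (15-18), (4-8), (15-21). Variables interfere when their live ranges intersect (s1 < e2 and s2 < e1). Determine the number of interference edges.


Check all pairs for overlapping intervals.
Two intervals (s1,e1) and (s2,e2) overlap if s1 < e2 and s2 < e1.
v0 (5-10) vs v1..v3: overlaps v2 -> 1
v1 (15-18) vs v2..v3: overlaps v3 -> 1
v2 (4-8) vs v3: overlaps none -> 0
Total overlapping pairs = 1 + 1 + 0 = 2

2


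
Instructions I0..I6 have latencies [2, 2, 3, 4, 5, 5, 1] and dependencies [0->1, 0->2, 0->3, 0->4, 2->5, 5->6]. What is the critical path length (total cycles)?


Compute longest path through dependency graph: dist(Ik) = max over predecessors of dist + latency(Ik).
dist(I0) = latency 2 = 2
dist(I1) = dist(I0) + 2 = 2 + 2 = 4
dist(I2) = dist(I0) + 3 = 2 + 3 = 5
dist(I3) = dist(I0) + 4 = 2 + 4 = 6
dist(I4) = dist(I0) + 5 = 2 + 5 = 7
dist(I5) = dist(I2) + 5 = 5 + 5 = 10
dist(I6) = dist(I5) + 1 = 10 + 1 = 11
Critical path = max dist = 11

11


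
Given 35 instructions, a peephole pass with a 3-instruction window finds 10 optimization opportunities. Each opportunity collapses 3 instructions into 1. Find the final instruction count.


Each match removes 2 instructions.
Total removed = 10 * 2 = 20
Remaining = 35 - 20 = 15

15


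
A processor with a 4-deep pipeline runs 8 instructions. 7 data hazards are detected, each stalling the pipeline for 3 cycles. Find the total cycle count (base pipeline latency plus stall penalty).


Base cycles = 4 + 8 - 1 = 11
Total stalls = 7 * 3 = 21
Total = 11 + 21 = 32

32


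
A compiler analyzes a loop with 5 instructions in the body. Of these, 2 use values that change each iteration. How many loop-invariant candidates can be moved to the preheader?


Invariant candidates = total - loop-dependent
= 5 - 2 = 3

3


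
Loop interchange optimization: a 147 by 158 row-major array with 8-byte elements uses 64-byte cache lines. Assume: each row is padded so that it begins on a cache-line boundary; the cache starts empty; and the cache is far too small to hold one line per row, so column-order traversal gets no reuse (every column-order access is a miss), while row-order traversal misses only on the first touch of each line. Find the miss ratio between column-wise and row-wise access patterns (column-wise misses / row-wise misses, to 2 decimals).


Each row occupies 158 * 8 = 1264 bytes and starts on a line boundary, so it spans ceil(1264 / 64) = 20 cache lines.
Row-major traversal misses (one per line touched): 147 * ceil(158 * 8 / 64) = 2940
Column-major traversal misses (no reuse, every access misses): 147 * 158 = 23226
Ratio = 23226 / 2940 = 7.9

7.9


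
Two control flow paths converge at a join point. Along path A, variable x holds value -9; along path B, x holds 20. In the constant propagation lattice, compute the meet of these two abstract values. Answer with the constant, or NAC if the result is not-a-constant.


Meet operation: if both paths give the same constant, result is that constant; if they differ, result is NAC (not-a-constant).
Path A: -9, Path B: 20 -> differ
Result: not-a-constant -> NAC

NAC


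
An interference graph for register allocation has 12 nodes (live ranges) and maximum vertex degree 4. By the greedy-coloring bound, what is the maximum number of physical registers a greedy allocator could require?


Greedy coloring never needs more than (max_degree + 1) colors: when coloring a vertex, at most max_degree neighbors are already colored.
Upper bound = 4 + 1 = 5

5


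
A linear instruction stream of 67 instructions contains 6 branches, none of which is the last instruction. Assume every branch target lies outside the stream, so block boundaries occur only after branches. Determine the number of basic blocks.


With no in-sequence branch targets, the leaders are the first instruction plus the instruction after each branch.
Number of basic blocks = branches + 1
= 6 + 1 = 7

7


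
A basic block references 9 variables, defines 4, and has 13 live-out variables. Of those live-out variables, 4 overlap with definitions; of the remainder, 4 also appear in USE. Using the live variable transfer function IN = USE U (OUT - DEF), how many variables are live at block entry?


OUT - DEF: 13 - 4 = 9
|IN| = |USE| + |OUT - DEF| - |USE ∩ (OUT - DEF)| = 9 + 9 - 4 = 14

14


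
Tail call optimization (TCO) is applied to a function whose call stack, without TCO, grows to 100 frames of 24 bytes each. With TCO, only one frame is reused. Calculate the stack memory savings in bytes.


Without TCO: 100 * 24 = 2400 bytes
With TCO: reuse 1 frame = 24 bytes
Savings = 2400 - 24 = 2376

2376


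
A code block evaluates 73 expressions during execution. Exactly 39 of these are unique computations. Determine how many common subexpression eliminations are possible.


CSE count = total expressions - unique expressions
= 73 - 39 = 34

34


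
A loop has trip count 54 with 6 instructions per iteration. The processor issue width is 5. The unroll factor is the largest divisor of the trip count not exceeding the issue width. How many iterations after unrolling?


Largest divisor of 54 <= 5 is 3
New iterations = 54 / 3 = 18

18


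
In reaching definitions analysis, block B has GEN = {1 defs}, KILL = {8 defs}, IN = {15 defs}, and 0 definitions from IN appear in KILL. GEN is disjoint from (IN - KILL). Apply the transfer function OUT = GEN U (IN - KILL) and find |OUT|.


IN - KILL: 15 - 0 = 15 surviving definitions
OUT = GEN + surviving = 1 + 15 = 16

16


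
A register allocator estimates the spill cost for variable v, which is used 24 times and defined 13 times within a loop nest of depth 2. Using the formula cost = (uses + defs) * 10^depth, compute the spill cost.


uses + defs = 24 + 13 = 37
10^2 = 100
Spill cost = 37 * 100 = 3700

3700


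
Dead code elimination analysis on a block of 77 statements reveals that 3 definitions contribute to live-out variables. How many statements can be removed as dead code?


Dead code = total statements - live definitions
= 77 - 3 = 74

74


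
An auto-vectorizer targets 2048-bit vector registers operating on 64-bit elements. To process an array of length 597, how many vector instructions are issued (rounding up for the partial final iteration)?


Width = 2048 / 64 = 32 elements per vector op
Iterations = ceil(597 / 32) = 19

19


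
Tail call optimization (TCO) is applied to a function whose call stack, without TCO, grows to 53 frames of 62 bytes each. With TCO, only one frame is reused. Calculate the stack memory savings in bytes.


Without TCO: 53 * 62 = 3286 bytes
With TCO: reuse 1 frame = 62 bytes
Savings = 3286 - 62 = 3224

3224


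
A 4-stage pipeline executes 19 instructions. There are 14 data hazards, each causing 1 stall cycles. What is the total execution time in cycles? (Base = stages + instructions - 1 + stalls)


Base cycles = 4 + 19 - 1 = 22
Total stalls = 14 * 1 = 14
Total = 22 + 14 = 36

36


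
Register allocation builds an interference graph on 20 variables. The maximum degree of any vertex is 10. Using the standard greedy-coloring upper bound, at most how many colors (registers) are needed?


Greedy coloring never needs more than (max_degree + 1) colors: when coloring a vertex, at most max_degree neighbors are already colored.
Upper bound = 10 + 1 = 11

11


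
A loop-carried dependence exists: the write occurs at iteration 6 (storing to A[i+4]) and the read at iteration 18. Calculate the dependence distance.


Distance = read iteration - write iteration
= 18 - 6 = 12

12


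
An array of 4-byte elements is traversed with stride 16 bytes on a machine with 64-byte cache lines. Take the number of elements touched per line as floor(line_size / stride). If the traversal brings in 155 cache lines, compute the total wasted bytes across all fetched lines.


Elements per line = floor(64 / 16) = 4
Bytes used per line = 4 * 4 = 16
Wasted per line = 64 - 16 = 48
Total wasted = 48 * 155 = 7440

7440


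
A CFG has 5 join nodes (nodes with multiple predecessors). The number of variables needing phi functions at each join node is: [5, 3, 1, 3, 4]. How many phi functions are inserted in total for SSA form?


Total phi functions = sum of phi functions at each join node
= 5 + 3 + 1 + 3 + 4 = 16

16


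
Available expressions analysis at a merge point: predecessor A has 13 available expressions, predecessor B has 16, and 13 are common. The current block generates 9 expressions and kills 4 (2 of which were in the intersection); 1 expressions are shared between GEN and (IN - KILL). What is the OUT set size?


IN = intersection of predecessors = 13
IN - KILL = 13 - 2 = 11
|OUT| = |GEN| + |IN - KILL| - |GEN ∩ (IN - KILL)| = 9 + 11 - 1 = 19

19


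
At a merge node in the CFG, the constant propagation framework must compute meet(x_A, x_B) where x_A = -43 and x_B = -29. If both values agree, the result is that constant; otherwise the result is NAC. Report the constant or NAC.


Meet operation: if both paths give the same constant, result is that constant; if they differ, result is NAC (not-a-constant).
Path A: -43, Path B: -29 -> differ
Result: not-a-constant -> NAC

NAC


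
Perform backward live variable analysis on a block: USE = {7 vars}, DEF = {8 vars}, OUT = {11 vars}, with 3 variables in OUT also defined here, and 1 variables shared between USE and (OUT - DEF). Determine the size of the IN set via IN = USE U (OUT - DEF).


OUT - DEF: 11 - 3 = 8
|IN| = |USE| + |OUT - DEF| - |USE ∩ (OUT - DEF)| = 7 + 8 - 1 = 14

14


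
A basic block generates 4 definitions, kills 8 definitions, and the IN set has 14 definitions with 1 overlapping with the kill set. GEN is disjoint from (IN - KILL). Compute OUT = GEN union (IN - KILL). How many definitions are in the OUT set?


IN - KILL: 14 - 1 = 13 surviving definitions
OUT = GEN + surviving = 4 + 13 = 17

17


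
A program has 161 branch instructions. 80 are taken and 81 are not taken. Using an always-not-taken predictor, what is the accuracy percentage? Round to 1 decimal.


Predictor: always-not-taken
Correct predictions = 81
Accuracy = 81 / 161 * 100 = 50.3%

50.3


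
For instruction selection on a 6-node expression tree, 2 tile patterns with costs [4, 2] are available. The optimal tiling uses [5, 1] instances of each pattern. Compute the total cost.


Total cost = sum(count_i * cost_i)
= 5*4 + 1*2
= 22

22


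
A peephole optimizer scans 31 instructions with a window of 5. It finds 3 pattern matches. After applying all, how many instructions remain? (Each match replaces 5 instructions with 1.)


Each match removes 4 instructions.
Total removed = 3 * 4 = 12
Remaining = 31 - 12 = 19

19


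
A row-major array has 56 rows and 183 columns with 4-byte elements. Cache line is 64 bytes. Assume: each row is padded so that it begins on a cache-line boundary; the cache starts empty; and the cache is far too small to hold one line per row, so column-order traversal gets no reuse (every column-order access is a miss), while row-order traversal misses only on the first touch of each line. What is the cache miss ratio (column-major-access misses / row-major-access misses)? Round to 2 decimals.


Each row occupies 183 * 4 = 732 bytes and starts on a line boundary, so it spans ceil(732 / 64) = 12 cache lines.
Row-major traversal misses (one per line touched): 56 * ceil(183 * 4 / 64) = 672
Column-major traversal misses (no reuse, every access misses): 56 * 183 = 10248
Ratio = 10248 / 672 = 15.25

15.25


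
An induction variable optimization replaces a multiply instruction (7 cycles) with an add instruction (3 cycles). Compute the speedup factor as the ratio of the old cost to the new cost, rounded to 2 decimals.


Ratio = mult_cost / add_cost = 7 / 3 = 2.33

2.33


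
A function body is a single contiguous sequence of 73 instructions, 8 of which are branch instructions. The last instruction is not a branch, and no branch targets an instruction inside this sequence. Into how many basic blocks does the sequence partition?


With no in-sequence branch targets, the leaders are the first instruction plus the instruction after each branch.
Number of basic blocks = branches + 1
= 8 + 1 = 9

9


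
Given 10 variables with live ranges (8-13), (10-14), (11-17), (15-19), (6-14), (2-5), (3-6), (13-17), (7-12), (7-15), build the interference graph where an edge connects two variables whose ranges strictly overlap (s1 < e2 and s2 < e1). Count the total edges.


Check all pairs for overlapping intervals.
Two intervals (s1,e1) and (s2,e2) overlap if s1 < e2 and s2 < e1.
v0 (8-13) vs v1..v9: overlaps v1, v2, v4, v8, v9 -> 5
v1 (10-14) vs v2..v9: overlaps v2, v4, v7, v8, v9 -> 5
v2 (11-17) vs v3..v9: overlaps v3, v4, v7, v8, v9 -> 5
v3 (15-19) vs v4..v9: overlaps v7 -> 1
v4 (6-14) vs v5..v9: overlaps v7, v8, v9 -> 3
v5 (2-5) vs v6..v9: overlaps v6 -> 1
v6 (3-6) vs v7..v9: overlaps none -> 0
v7 (13-17) vs v8..v9: overlaps v9 -> 1
v8 (7-12) vs v9: overlaps v9 -> 1
Total overlapping pairs = 5 + 5 + 5 + 1 + 3 + 1 + 0 + 1 + 1 = 22

22


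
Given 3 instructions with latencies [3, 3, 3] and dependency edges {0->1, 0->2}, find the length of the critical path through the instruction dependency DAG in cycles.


Compute longest path through dependency graph: dist(Ik) = max over predecessors of dist + latency(Ik).
dist(I0) = latency 3 = 3
dist(I1) = dist(I0) + 3 = 3 + 3 = 6
dist(I2) = dist(I0) + 3 = 3 + 3 = 6
Critical path = max dist = 6

6


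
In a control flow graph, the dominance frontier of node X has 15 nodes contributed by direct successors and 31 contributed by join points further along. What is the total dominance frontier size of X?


DF(X) = direct successor contributions + join point contributions
= 15 + 31 = 46

46


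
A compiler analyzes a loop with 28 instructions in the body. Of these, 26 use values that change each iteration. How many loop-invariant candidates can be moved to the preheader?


Invariant candidates = total - loop-dependent
= 28 - 26 = 2

2


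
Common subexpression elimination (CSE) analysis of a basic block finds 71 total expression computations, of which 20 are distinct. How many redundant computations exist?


CSE count = total expressions - unique expressions
= 71 - 20 = 51

51


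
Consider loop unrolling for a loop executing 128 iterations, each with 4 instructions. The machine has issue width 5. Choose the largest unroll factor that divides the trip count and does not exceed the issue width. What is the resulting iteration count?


Largest divisor of 128 <= 5 is 4
New iterations = 128 / 4 = 32

32


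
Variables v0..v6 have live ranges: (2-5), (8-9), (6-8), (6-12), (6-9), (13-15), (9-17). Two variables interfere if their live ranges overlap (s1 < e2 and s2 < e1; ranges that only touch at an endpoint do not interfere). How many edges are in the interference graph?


Check all pairs for overlapping intervals.
Two intervals (s1,e1) and (s2,e2) overlap if s1 < e2 and s2 < e1.
v0 (2-5) vs v1..v6: overlaps none -> 0
v1 (8-9) vs v2..v6: overlaps v3, v4 -> 2
v2 (6-8) vs v3..v6: overlaps v3, v4 -> 2
v3 (6-12) vs v4..v6: overlaps v4, v6 -> 2
v4 (6-9) vs v5..v6: overlaps none -> 0
v5 (13-15) vs v6: overlaps v6 -> 1
Total overlapping pairs = 0 + 2 + 2 + 2 + 0 + 1 = 7

7


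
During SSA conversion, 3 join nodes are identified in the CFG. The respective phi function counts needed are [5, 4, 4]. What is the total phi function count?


Total phi functions = sum of phi functions at each join node
= 5 + 4 + 4 = 13

13


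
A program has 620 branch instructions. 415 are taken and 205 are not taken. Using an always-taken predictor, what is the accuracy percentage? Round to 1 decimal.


Predictor: always-taken
Correct predictions = 415
Accuracy = 415 / 620 * 100 = 66.9%

66.9


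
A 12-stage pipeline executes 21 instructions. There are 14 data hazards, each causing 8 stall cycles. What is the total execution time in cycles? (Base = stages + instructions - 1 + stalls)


Base cycles = 12 + 21 - 1 = 32
Total stalls = 14 * 8 = 112
Total = 32 + 112 = 144

144


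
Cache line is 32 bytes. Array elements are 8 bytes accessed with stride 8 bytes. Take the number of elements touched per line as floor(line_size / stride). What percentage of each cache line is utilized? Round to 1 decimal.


Elements per cache line = floor(32 / 8) = 4
Bytes used = 4 * 8 = 32
Utilization = 32 / 32 * 100 = 100.0%

100.0


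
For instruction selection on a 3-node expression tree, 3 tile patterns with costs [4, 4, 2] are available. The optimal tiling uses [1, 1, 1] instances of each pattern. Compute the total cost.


Total cost = sum(count_i * cost_i)
= 1*4 + 1*4 + 1*2
= 10

10


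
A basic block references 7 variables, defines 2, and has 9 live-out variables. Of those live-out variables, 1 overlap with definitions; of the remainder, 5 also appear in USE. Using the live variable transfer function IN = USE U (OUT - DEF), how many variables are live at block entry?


OUT - DEF: 9 - 1 = 8
|IN| = |USE| + |OUT - DEF| - |USE ∩ (OUT - DEF)| = 7 + 8 - 5 = 10

10


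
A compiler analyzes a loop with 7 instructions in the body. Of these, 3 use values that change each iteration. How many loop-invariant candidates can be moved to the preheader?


Invariant candidates = total - loop-dependent
= 7 - 3 = 4

4


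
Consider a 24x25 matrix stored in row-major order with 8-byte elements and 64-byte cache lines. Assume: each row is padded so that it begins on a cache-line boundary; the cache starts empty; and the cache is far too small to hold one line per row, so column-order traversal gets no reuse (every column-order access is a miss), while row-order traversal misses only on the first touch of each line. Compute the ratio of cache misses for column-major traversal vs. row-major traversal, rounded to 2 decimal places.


Each row occupies 25 * 8 = 200 bytes and starts on a line boundary, so it spans ceil(200 / 64) = 4 cache lines.
Row-major traversal misses (one per line touched): 24 * ceil(25 * 8 / 64) = 96
Column-major traversal misses (no reuse, every access misses): 24 * 25 = 600
Ratio = 600 / 96 = 6.25

6.25


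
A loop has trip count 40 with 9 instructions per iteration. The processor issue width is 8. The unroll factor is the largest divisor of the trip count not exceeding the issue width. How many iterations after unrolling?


Largest divisor of 40 <= 8 is 8
New iterations = 40 / 8 = 5

5


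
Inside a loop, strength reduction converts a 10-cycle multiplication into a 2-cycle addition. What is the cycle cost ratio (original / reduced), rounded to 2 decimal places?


Ratio = mult_cost / add_cost = 10 / 2 = 5.0

5.0


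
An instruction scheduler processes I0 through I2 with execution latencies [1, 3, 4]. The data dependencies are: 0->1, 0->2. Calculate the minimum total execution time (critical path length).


Compute longest path through dependency graph: dist(Ik) = max over predecessors of dist + latency(Ik).
dist(I0) = latency 1 = 1
dist(I1) = dist(I0) + 3 = 1 + 3 = 4
dist(I2) = dist(I0) + 4 = 1 + 4 = 5
Critical path = max dist = 5

5


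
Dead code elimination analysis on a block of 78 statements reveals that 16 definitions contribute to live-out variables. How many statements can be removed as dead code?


Dead code = total statements - live definitions
= 78 - 16 = 62

62


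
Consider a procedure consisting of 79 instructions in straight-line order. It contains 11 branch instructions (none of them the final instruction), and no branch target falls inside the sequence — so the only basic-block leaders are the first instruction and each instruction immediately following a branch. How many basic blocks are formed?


With no in-sequence branch targets, the leaders are the first instruction plus the instruction after each branch.
Number of basic blocks = branches + 1
= 11 + 1 = 12

12


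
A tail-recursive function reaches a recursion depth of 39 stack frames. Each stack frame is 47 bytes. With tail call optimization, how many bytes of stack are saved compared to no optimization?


Without TCO: 39 * 47 = 1833 bytes
With TCO: reuse 1 frame = 47 bytes
Savings = 1833 - 47 = 1786

1786


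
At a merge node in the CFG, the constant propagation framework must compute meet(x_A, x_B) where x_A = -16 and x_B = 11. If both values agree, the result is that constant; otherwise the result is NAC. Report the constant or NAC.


Meet operation: if both paths give the same constant, result is that constant; if they differ, result is NAC (not-a-constant).
Path A: -16, Path B: 11 -> differ
Result: not-a-constant -> NAC

NAC


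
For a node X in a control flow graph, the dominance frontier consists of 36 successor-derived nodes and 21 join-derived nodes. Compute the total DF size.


DF(X) = direct successor contributions + join point contributions
= 36 + 21 = 57

57


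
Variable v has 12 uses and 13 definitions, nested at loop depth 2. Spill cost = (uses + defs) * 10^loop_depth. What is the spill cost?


uses + defs = 12 + 13 = 25
10^2 = 100
Spill cost = 25 * 100 = 2500

2500


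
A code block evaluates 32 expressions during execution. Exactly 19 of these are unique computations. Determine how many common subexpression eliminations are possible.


CSE count = total expressions - unique expressions
= 32 - 19 = 13

13


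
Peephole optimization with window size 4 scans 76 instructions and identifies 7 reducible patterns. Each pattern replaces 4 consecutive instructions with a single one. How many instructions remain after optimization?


Each match removes 3 instructions.
Total removed = 7 * 3 = 21
Remaining = 76 - 21 = 55

55


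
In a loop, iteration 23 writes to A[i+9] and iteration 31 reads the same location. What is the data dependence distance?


Distance = read iteration - write iteration
= 31 - 23 = 8

8


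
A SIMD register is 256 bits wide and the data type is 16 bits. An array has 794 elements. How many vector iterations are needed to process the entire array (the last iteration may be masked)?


Width = 256 / 16 = 16 elements per vector op
Iterations = ceil(794 / 16) = 50

50


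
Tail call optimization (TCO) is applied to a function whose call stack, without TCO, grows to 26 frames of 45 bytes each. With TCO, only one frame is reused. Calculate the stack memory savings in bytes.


Without TCO: 26 * 45 = 1170 bytes
With TCO: reuse 1 frame = 45 bytes
Savings = 1170 - 45 = 1125

1125


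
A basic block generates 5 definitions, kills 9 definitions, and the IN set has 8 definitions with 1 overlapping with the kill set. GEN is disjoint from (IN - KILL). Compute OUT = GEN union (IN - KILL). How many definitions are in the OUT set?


IN - KILL: 8 - 1 = 7 surviving definitions
OUT = GEN + surviving = 5 + 7 = 12

12


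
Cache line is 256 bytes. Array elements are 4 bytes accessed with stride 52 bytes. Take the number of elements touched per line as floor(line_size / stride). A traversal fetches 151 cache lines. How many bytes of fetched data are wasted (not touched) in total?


Elements per line = floor(256 / 52) = 4
Bytes used per line = 4 * 4 = 16
Wasted per line = 256 - 16 = 240
Total wasted = 240 * 151 = 36240

36240


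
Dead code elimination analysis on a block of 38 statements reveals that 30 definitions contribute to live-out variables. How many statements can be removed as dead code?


Dead code = total statements - live definitions
= 38 - 30 = 8

8


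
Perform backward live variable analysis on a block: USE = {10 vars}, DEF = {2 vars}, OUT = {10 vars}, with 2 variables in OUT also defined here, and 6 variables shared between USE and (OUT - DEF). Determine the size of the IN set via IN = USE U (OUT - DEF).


OUT - DEF: 10 - 2 = 8
|IN| = |USE| + |OUT - DEF| - |USE ∩ (OUT - DEF)| = 10 + 8 - 6 = 12

12


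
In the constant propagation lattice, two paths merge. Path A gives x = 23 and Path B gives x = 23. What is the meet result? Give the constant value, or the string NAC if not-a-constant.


Meet operation: if both paths give the same constant, result is that constant; if they differ, result is NAC (not-a-constant).
Path A: 23, Path B: 23 -> equal
Result: constant -> 23

23


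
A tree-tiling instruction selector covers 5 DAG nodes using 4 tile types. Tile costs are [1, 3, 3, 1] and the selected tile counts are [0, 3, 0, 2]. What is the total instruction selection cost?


Total cost = sum(count_i * cost_i)
= 0*1 + 3*3 + 0*3 + 2*1
= 11

11


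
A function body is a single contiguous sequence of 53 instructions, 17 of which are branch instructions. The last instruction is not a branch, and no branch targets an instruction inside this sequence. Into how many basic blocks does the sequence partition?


With no in-sequence branch targets, the leaders are the first instruction plus the instruction after each branch.
Number of basic blocks = branches + 1
= 17 + 1 = 18

18


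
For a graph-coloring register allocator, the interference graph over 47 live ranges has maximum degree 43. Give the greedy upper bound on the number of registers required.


Greedy coloring never needs more than (max_degree + 1) colors: when coloring a vertex, at most max_degree neighbors are already colored.
Upper bound = 43 + 1 = 44

44


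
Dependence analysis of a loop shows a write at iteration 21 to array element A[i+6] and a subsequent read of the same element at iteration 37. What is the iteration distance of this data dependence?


Distance = read iteration - write iteration
= 37 - 21 = 16

16


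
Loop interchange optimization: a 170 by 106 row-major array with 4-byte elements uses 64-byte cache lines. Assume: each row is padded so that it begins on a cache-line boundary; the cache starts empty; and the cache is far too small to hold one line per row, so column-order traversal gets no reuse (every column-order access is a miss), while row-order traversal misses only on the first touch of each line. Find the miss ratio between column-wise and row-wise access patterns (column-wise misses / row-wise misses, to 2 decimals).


Each row occupies 106 * 4 = 424 bytes and starts on a line boundary, so it spans ceil(424 / 64) = 7 cache lines.
Row-major traversal misses (one per line touched): 170 * ceil(106 * 4 / 64) = 1190
Column-major traversal misses (no reuse, every access misses): 170 * 106 = 18020
Ratio = 18020 / 1190 = 15.14

15.14


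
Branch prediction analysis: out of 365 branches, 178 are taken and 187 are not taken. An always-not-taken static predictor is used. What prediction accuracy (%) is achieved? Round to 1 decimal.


Predictor: always-not-taken
Correct predictions = 187
Accuracy = 187 / 365 * 100 = 51.2%

51.2


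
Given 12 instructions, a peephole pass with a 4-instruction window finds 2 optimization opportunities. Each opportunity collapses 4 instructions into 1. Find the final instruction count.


Each match removes 3 instructions.
Total removed = 2 * 3 = 6
Remaining = 12 - 6 = 6

6


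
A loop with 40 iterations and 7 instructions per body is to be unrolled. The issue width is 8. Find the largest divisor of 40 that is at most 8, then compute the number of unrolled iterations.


Largest divisor of 40 <= 8 is 8
New iterations = 40 / 8 = 5

5


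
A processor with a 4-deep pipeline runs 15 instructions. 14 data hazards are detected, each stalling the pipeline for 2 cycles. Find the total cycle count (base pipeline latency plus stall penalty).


Base cycles = 4 + 15 - 1 = 18
Total stalls = 14 * 2 = 28
Total = 18 + 28 = 46

46


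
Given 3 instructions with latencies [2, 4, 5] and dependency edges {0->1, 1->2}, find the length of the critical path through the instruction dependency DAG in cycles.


Compute longest path through dependency graph: dist(Ik) = max over predecessors of dist + latency(Ik).
dist(I0) = latency 2 = 2
dist(I1) = dist(I0) + 4 = 2 + 4 = 6
dist(I2) = dist(I1) + 5 = 6 + 5 = 11
Critical path = max dist = 11

11


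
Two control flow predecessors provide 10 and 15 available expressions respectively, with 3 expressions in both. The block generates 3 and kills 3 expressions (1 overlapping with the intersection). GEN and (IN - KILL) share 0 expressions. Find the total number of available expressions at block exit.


IN = intersection of predecessors = 3
IN - KILL = 3 - 1 = 2
|OUT| = |GEN| + |IN - KILL| - |GEN ∩ (IN - KILL)| = 3 + 2 - 0 = 5

5


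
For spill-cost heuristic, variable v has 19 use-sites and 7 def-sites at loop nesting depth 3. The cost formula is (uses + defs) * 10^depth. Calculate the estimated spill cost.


uses + defs = 19 + 7 = 26
10^3 = 1000
Spill cost = 26 * 1000 = 26000

26000


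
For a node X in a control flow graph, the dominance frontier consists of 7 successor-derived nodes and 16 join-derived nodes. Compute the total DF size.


DF(X) = direct successor contributions + join point contributions
= 7 + 16 = 23

23


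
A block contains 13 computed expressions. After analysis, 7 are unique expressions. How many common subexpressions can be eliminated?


CSE count = total expressions - unique expressions
= 13 - 7 = 6

6


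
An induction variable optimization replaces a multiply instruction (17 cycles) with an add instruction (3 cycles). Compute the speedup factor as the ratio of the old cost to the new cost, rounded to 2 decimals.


Ratio = mult_cost / add_cost = 17 / 3 = 5.67

5.67


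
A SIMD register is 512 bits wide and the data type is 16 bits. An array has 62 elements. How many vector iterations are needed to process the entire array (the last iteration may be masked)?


Width = 512 / 16 = 32 elements per vector op
Iterations = ceil(62 / 32) = 2

2


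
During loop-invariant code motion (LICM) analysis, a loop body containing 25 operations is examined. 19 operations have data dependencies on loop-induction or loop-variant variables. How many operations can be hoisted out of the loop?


Invariant candidates = total - loop-dependent
= 25 - 19 = 6

6


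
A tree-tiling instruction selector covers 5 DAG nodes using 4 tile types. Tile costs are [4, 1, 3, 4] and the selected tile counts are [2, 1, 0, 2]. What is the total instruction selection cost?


Total cost = sum(count_i * cost_i)
= 2*4 + 1*1 + 0*3 + 2*4
= 17

17


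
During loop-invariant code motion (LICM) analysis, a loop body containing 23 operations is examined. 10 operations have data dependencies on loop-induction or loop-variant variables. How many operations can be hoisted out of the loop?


Invariant candidates = total - loop-dependent
= 23 - 10 = 13

13


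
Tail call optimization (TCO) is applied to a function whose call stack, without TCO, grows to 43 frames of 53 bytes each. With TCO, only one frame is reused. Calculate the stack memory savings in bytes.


Without TCO: 43 * 53 = 2279 bytes
With TCO: reuse 1 frame = 53 bytes
Savings = 2279 - 53 = 2226

2226


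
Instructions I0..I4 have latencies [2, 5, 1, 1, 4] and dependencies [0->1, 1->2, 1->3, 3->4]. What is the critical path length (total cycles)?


Compute longest path through dependency graph: dist(Ik) = max over predecessors of dist + latency(Ik).
dist(I0) = latency 2 = 2
dist(I1) = dist(I0) + 5 = 2 + 5 = 7
dist(I2) = dist(I1) + 1 = 7 + 1 = 8
dist(I3) = dist(I1) + 1 = 7 + 1 = 8
dist(I4) = dist(I3) + 4 = 8 + 4 = 12
Critical path = max dist = 12

12


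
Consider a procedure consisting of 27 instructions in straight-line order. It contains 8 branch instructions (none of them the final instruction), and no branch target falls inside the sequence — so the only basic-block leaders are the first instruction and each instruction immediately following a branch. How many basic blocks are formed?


With no in-sequence branch targets, the leaders are the first instruction plus the instruction after each branch.
Number of basic blocks = branches + 1
= 8 + 1 = 9

9


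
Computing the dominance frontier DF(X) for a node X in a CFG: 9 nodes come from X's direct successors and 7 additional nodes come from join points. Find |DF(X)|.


DF(X) = direct successor contributions + join point contributions
= 9 + 7 = 16

16


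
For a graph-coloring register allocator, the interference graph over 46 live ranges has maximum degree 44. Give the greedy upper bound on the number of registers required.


Greedy coloring never needs more than (max_degree + 1) colors: when coloring a vertex, at most max_degree neighbors are already colored.
Upper bound = 44 + 1 = 45

45


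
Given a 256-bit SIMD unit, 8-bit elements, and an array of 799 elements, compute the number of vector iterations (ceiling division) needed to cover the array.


Width = 256 / 8 = 32 elements per vector op
Iterations = ceil(799 / 32) = 25

25


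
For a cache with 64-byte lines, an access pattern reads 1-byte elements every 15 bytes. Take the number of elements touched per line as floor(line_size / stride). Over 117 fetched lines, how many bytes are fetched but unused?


Elements per line = floor(64 / 15) = 4
Bytes used per line = 4 * 1 = 4
Wasted per line = 64 - 4 = 60
Total wasted = 60 * 117 = 7020

7020


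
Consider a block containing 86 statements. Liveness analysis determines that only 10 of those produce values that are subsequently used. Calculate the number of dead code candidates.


Dead code = total statements - live definitions
= 86 - 10 = 76

76


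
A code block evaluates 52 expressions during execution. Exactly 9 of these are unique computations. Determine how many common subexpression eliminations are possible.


CSE count = total expressions - unique expressions
= 52 - 9 = 43

43


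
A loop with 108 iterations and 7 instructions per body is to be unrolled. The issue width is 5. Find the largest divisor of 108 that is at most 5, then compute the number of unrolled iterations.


Largest divisor of 108 <= 5 is 4
New iterations = 108 / 4 = 27

27


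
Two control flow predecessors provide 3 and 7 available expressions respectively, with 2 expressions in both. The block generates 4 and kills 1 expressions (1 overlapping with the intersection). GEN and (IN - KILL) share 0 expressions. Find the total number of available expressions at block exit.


IN = intersection of predecessors = 2
IN - KILL = 2 - 1 = 1
|OUT| = |GEN| + |IN - KILL| - |GEN ∩ (IN - KILL)| = 4 + 1 - 0 = 5

5
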